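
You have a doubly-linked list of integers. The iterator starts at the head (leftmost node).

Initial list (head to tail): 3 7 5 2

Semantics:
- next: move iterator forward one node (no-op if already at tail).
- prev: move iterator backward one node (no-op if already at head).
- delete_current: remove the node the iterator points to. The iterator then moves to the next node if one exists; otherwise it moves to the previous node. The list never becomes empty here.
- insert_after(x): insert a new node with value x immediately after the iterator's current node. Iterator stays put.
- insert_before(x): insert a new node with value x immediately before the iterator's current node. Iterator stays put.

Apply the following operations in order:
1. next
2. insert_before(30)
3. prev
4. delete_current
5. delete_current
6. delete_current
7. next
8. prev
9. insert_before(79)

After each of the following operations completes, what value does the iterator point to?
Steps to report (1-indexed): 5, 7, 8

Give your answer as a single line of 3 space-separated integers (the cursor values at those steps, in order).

After 1 (next): list=[3, 7, 5, 2] cursor@7
After 2 (insert_before(30)): list=[3, 30, 7, 5, 2] cursor@7
After 3 (prev): list=[3, 30, 7, 5, 2] cursor@30
After 4 (delete_current): list=[3, 7, 5, 2] cursor@7
After 5 (delete_current): list=[3, 5, 2] cursor@5
After 6 (delete_current): list=[3, 2] cursor@2
After 7 (next): list=[3, 2] cursor@2
After 8 (prev): list=[3, 2] cursor@3
After 9 (insert_before(79)): list=[79, 3, 2] cursor@3

Answer: 5 2 3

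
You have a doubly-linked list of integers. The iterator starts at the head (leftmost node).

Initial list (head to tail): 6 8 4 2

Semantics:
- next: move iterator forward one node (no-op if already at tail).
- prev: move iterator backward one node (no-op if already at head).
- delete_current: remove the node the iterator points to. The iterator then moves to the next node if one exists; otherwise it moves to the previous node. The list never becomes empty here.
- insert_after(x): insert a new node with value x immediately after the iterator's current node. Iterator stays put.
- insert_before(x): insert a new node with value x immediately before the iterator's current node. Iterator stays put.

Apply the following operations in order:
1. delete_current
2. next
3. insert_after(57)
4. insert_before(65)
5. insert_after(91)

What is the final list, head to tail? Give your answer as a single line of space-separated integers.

After 1 (delete_current): list=[8, 4, 2] cursor@8
After 2 (next): list=[8, 4, 2] cursor@4
After 3 (insert_after(57)): list=[8, 4, 57, 2] cursor@4
After 4 (insert_before(65)): list=[8, 65, 4, 57, 2] cursor@4
After 5 (insert_after(91)): list=[8, 65, 4, 91, 57, 2] cursor@4

Answer: 8 65 4 91 57 2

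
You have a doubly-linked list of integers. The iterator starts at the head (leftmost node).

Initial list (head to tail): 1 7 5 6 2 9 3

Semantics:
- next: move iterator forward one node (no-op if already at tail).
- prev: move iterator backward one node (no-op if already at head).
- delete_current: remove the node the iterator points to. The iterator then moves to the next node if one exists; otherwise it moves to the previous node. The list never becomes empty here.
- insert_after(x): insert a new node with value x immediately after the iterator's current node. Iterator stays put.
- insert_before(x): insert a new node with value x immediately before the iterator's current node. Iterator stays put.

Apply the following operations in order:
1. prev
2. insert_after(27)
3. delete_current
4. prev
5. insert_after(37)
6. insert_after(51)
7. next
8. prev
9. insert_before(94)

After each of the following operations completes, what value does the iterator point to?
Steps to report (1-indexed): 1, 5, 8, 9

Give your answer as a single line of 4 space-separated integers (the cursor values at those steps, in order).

After 1 (prev): list=[1, 7, 5, 6, 2, 9, 3] cursor@1
After 2 (insert_after(27)): list=[1, 27, 7, 5, 6, 2, 9, 3] cursor@1
After 3 (delete_current): list=[27, 7, 5, 6, 2, 9, 3] cursor@27
After 4 (prev): list=[27, 7, 5, 6, 2, 9, 3] cursor@27
After 5 (insert_after(37)): list=[27, 37, 7, 5, 6, 2, 9, 3] cursor@27
After 6 (insert_after(51)): list=[27, 51, 37, 7, 5, 6, 2, 9, 3] cursor@27
After 7 (next): list=[27, 51, 37, 7, 5, 6, 2, 9, 3] cursor@51
After 8 (prev): list=[27, 51, 37, 7, 5, 6, 2, 9, 3] cursor@27
After 9 (insert_before(94)): list=[94, 27, 51, 37, 7, 5, 6, 2, 9, 3] cursor@27

Answer: 1 27 27 27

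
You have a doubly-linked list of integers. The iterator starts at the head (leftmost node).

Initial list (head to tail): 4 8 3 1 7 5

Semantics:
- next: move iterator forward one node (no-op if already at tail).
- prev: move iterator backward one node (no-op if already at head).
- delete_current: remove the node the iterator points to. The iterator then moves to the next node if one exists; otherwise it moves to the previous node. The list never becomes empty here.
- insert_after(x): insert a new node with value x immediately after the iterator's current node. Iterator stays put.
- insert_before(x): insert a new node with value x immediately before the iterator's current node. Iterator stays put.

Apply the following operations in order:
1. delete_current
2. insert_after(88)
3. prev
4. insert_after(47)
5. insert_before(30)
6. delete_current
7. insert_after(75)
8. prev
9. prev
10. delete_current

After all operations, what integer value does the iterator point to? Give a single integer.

Answer: 47

Derivation:
After 1 (delete_current): list=[8, 3, 1, 7, 5] cursor@8
After 2 (insert_after(88)): list=[8, 88, 3, 1, 7, 5] cursor@8
After 3 (prev): list=[8, 88, 3, 1, 7, 5] cursor@8
After 4 (insert_after(47)): list=[8, 47, 88, 3, 1, 7, 5] cursor@8
After 5 (insert_before(30)): list=[30, 8, 47, 88, 3, 1, 7, 5] cursor@8
After 6 (delete_current): list=[30, 47, 88, 3, 1, 7, 5] cursor@47
After 7 (insert_after(75)): list=[30, 47, 75, 88, 3, 1, 7, 5] cursor@47
After 8 (prev): list=[30, 47, 75, 88, 3, 1, 7, 5] cursor@30
After 9 (prev): list=[30, 47, 75, 88, 3, 1, 7, 5] cursor@30
After 10 (delete_current): list=[47, 75, 88, 3, 1, 7, 5] cursor@47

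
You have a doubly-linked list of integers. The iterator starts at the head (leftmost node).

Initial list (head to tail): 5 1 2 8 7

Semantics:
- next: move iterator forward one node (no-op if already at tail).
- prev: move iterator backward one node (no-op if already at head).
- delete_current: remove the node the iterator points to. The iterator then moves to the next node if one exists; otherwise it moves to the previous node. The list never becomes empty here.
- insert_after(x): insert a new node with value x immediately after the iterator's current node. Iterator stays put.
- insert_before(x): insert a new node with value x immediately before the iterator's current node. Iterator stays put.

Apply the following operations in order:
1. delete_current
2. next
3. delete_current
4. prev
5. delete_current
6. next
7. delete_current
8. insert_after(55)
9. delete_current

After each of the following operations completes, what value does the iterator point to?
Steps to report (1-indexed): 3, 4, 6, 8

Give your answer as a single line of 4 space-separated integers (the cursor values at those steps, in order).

Answer: 8 1 7 8

Derivation:
After 1 (delete_current): list=[1, 2, 8, 7] cursor@1
After 2 (next): list=[1, 2, 8, 7] cursor@2
After 3 (delete_current): list=[1, 8, 7] cursor@8
After 4 (prev): list=[1, 8, 7] cursor@1
After 5 (delete_current): list=[8, 7] cursor@8
After 6 (next): list=[8, 7] cursor@7
After 7 (delete_current): list=[8] cursor@8
After 8 (insert_after(55)): list=[8, 55] cursor@8
After 9 (delete_current): list=[55] cursor@55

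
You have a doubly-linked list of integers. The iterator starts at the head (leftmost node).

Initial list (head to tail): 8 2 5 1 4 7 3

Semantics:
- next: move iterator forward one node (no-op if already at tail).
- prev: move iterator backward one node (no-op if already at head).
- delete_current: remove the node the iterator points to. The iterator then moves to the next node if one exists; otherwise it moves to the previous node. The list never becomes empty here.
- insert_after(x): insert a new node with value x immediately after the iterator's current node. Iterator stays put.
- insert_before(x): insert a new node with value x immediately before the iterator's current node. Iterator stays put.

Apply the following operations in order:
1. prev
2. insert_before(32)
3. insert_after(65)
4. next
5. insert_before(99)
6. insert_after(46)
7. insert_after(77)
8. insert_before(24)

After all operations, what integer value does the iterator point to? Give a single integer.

Answer: 65

Derivation:
After 1 (prev): list=[8, 2, 5, 1, 4, 7, 3] cursor@8
After 2 (insert_before(32)): list=[32, 8, 2, 5, 1, 4, 7, 3] cursor@8
After 3 (insert_after(65)): list=[32, 8, 65, 2, 5, 1, 4, 7, 3] cursor@8
After 4 (next): list=[32, 8, 65, 2, 5, 1, 4, 7, 3] cursor@65
After 5 (insert_before(99)): list=[32, 8, 99, 65, 2, 5, 1, 4, 7, 3] cursor@65
After 6 (insert_after(46)): list=[32, 8, 99, 65, 46, 2, 5, 1, 4, 7, 3] cursor@65
After 7 (insert_after(77)): list=[32, 8, 99, 65, 77, 46, 2, 5, 1, 4, 7, 3] cursor@65
After 8 (insert_before(24)): list=[32, 8, 99, 24, 65, 77, 46, 2, 5, 1, 4, 7, 3] cursor@65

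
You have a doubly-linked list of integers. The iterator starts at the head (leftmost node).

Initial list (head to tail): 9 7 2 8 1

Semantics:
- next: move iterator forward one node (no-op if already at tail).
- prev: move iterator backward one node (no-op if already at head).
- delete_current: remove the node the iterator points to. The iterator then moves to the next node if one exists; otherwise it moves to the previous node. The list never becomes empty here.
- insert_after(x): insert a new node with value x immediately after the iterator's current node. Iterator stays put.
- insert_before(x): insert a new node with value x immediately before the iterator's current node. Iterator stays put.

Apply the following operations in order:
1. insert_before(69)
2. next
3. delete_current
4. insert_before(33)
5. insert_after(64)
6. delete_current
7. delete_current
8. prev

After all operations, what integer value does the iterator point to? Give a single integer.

After 1 (insert_before(69)): list=[69, 9, 7, 2, 8, 1] cursor@9
After 2 (next): list=[69, 9, 7, 2, 8, 1] cursor@7
After 3 (delete_current): list=[69, 9, 2, 8, 1] cursor@2
After 4 (insert_before(33)): list=[69, 9, 33, 2, 8, 1] cursor@2
After 5 (insert_after(64)): list=[69, 9, 33, 2, 64, 8, 1] cursor@2
After 6 (delete_current): list=[69, 9, 33, 64, 8, 1] cursor@64
After 7 (delete_current): list=[69, 9, 33, 8, 1] cursor@8
After 8 (prev): list=[69, 9, 33, 8, 1] cursor@33

Answer: 33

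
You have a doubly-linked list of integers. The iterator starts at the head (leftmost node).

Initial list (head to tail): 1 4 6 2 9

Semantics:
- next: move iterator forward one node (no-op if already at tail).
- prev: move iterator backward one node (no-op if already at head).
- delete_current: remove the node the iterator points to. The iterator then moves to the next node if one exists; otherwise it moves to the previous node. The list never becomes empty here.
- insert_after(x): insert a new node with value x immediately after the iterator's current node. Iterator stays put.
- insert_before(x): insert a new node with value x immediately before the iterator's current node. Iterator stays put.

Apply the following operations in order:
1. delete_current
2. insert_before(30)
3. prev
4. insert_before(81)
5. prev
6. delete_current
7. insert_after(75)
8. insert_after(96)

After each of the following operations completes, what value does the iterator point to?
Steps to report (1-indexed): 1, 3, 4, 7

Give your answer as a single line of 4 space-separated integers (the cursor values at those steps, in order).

Answer: 4 30 30 30

Derivation:
After 1 (delete_current): list=[4, 6, 2, 9] cursor@4
After 2 (insert_before(30)): list=[30, 4, 6, 2, 9] cursor@4
After 3 (prev): list=[30, 4, 6, 2, 9] cursor@30
After 4 (insert_before(81)): list=[81, 30, 4, 6, 2, 9] cursor@30
After 5 (prev): list=[81, 30, 4, 6, 2, 9] cursor@81
After 6 (delete_current): list=[30, 4, 6, 2, 9] cursor@30
After 7 (insert_after(75)): list=[30, 75, 4, 6, 2, 9] cursor@30
After 8 (insert_after(96)): list=[30, 96, 75, 4, 6, 2, 9] cursor@30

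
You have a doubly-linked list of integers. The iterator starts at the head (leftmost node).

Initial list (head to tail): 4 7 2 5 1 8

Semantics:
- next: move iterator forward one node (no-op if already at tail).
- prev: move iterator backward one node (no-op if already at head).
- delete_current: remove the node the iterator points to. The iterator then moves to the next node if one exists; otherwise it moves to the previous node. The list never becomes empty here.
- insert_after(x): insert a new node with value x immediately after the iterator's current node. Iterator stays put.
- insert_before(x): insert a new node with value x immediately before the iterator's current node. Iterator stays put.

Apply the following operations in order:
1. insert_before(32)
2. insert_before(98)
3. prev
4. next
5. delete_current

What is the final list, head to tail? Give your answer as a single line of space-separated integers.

Answer: 32 98 7 2 5 1 8

Derivation:
After 1 (insert_before(32)): list=[32, 4, 7, 2, 5, 1, 8] cursor@4
After 2 (insert_before(98)): list=[32, 98, 4, 7, 2, 5, 1, 8] cursor@4
After 3 (prev): list=[32, 98, 4, 7, 2, 5, 1, 8] cursor@98
After 4 (next): list=[32, 98, 4, 7, 2, 5, 1, 8] cursor@4
After 5 (delete_current): list=[32, 98, 7, 2, 5, 1, 8] cursor@7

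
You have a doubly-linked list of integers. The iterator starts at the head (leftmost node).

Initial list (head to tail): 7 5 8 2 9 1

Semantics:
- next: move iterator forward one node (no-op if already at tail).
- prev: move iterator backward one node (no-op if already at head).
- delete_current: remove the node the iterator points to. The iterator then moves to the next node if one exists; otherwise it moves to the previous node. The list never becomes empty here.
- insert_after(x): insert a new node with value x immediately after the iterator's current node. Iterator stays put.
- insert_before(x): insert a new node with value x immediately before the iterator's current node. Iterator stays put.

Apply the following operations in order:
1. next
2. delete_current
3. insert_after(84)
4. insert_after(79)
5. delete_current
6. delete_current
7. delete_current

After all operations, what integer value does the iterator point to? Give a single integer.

After 1 (next): list=[7, 5, 8, 2, 9, 1] cursor@5
After 2 (delete_current): list=[7, 8, 2, 9, 1] cursor@8
After 3 (insert_after(84)): list=[7, 8, 84, 2, 9, 1] cursor@8
After 4 (insert_after(79)): list=[7, 8, 79, 84, 2, 9, 1] cursor@8
After 5 (delete_current): list=[7, 79, 84, 2, 9, 1] cursor@79
After 6 (delete_current): list=[7, 84, 2, 9, 1] cursor@84
After 7 (delete_current): list=[7, 2, 9, 1] cursor@2

Answer: 2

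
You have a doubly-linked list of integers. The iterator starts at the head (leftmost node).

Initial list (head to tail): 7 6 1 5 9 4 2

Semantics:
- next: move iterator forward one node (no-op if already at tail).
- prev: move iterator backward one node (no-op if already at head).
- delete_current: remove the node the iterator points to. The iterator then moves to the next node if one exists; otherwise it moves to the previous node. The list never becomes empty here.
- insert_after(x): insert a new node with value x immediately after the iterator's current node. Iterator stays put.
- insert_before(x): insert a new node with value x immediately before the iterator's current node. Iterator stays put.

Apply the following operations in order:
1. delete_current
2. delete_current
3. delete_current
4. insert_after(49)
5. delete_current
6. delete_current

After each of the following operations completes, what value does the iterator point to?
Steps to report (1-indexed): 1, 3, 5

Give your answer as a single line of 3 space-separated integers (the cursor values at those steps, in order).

After 1 (delete_current): list=[6, 1, 5, 9, 4, 2] cursor@6
After 2 (delete_current): list=[1, 5, 9, 4, 2] cursor@1
After 3 (delete_current): list=[5, 9, 4, 2] cursor@5
After 4 (insert_after(49)): list=[5, 49, 9, 4, 2] cursor@5
After 5 (delete_current): list=[49, 9, 4, 2] cursor@49
After 6 (delete_current): list=[9, 4, 2] cursor@9

Answer: 6 5 49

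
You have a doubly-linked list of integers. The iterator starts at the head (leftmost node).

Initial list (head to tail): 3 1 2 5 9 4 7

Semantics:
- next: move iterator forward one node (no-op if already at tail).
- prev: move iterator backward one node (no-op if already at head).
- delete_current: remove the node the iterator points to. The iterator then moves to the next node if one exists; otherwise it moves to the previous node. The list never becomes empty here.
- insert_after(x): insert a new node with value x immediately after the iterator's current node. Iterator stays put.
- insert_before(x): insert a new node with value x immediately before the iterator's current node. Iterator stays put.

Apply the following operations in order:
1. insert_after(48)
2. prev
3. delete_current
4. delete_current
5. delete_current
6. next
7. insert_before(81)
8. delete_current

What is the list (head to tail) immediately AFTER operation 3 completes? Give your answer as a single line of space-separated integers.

After 1 (insert_after(48)): list=[3, 48, 1, 2, 5, 9, 4, 7] cursor@3
After 2 (prev): list=[3, 48, 1, 2, 5, 9, 4, 7] cursor@3
After 3 (delete_current): list=[48, 1, 2, 5, 9, 4, 7] cursor@48

Answer: 48 1 2 5 9 4 7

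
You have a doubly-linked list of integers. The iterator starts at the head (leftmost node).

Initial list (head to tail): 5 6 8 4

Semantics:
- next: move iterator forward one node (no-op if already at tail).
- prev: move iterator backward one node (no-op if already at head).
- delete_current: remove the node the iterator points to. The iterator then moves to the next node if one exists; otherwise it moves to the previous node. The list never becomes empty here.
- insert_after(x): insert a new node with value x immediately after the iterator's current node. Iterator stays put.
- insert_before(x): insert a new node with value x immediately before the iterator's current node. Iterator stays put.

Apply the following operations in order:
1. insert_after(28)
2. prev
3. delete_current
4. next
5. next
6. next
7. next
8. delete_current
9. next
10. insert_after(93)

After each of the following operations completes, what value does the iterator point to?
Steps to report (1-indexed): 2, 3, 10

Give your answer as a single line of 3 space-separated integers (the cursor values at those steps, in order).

Answer: 5 28 8

Derivation:
After 1 (insert_after(28)): list=[5, 28, 6, 8, 4] cursor@5
After 2 (prev): list=[5, 28, 6, 8, 4] cursor@5
After 3 (delete_current): list=[28, 6, 8, 4] cursor@28
After 4 (next): list=[28, 6, 8, 4] cursor@6
After 5 (next): list=[28, 6, 8, 4] cursor@8
After 6 (next): list=[28, 6, 8, 4] cursor@4
After 7 (next): list=[28, 6, 8, 4] cursor@4
After 8 (delete_current): list=[28, 6, 8] cursor@8
After 9 (next): list=[28, 6, 8] cursor@8
After 10 (insert_after(93)): list=[28, 6, 8, 93] cursor@8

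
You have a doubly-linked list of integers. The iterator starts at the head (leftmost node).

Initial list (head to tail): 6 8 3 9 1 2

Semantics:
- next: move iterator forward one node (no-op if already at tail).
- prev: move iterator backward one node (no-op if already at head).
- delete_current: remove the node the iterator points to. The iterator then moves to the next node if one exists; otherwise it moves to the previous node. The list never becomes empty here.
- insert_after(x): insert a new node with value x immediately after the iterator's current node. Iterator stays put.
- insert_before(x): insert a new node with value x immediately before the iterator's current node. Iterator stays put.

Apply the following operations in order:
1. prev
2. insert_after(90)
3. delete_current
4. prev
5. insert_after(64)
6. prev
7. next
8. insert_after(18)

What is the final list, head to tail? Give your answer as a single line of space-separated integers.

After 1 (prev): list=[6, 8, 3, 9, 1, 2] cursor@6
After 2 (insert_after(90)): list=[6, 90, 8, 3, 9, 1, 2] cursor@6
After 3 (delete_current): list=[90, 8, 3, 9, 1, 2] cursor@90
After 4 (prev): list=[90, 8, 3, 9, 1, 2] cursor@90
After 5 (insert_after(64)): list=[90, 64, 8, 3, 9, 1, 2] cursor@90
After 6 (prev): list=[90, 64, 8, 3, 9, 1, 2] cursor@90
After 7 (next): list=[90, 64, 8, 3, 9, 1, 2] cursor@64
After 8 (insert_after(18)): list=[90, 64, 18, 8, 3, 9, 1, 2] cursor@64

Answer: 90 64 18 8 3 9 1 2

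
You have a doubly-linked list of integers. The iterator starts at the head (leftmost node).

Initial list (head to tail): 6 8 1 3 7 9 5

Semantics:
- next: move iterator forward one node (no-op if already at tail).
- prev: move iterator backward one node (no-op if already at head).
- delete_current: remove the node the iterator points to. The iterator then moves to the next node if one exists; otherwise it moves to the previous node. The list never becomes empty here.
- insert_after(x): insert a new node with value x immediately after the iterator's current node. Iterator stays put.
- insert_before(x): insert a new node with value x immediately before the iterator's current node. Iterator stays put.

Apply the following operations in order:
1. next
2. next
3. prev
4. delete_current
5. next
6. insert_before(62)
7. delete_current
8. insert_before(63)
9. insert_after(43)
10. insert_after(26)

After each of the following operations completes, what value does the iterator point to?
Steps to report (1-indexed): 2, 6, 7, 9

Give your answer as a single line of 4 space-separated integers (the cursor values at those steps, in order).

Answer: 1 3 7 7

Derivation:
After 1 (next): list=[6, 8, 1, 3, 7, 9, 5] cursor@8
After 2 (next): list=[6, 8, 1, 3, 7, 9, 5] cursor@1
After 3 (prev): list=[6, 8, 1, 3, 7, 9, 5] cursor@8
After 4 (delete_current): list=[6, 1, 3, 7, 9, 5] cursor@1
After 5 (next): list=[6, 1, 3, 7, 9, 5] cursor@3
After 6 (insert_before(62)): list=[6, 1, 62, 3, 7, 9, 5] cursor@3
After 7 (delete_current): list=[6, 1, 62, 7, 9, 5] cursor@7
After 8 (insert_before(63)): list=[6, 1, 62, 63, 7, 9, 5] cursor@7
After 9 (insert_after(43)): list=[6, 1, 62, 63, 7, 43, 9, 5] cursor@7
After 10 (insert_after(26)): list=[6, 1, 62, 63, 7, 26, 43, 9, 5] cursor@7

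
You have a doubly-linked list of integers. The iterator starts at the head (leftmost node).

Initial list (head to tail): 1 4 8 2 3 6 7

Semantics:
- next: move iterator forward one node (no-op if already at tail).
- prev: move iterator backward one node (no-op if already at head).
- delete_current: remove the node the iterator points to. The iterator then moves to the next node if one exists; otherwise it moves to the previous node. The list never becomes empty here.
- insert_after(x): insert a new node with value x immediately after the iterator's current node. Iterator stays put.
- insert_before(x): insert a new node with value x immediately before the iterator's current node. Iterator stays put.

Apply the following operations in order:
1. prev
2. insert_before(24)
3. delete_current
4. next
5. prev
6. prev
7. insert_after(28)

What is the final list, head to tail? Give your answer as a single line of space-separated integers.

Answer: 24 28 4 8 2 3 6 7

Derivation:
After 1 (prev): list=[1, 4, 8, 2, 3, 6, 7] cursor@1
After 2 (insert_before(24)): list=[24, 1, 4, 8, 2, 3, 6, 7] cursor@1
After 3 (delete_current): list=[24, 4, 8, 2, 3, 6, 7] cursor@4
After 4 (next): list=[24, 4, 8, 2, 3, 6, 7] cursor@8
After 5 (prev): list=[24, 4, 8, 2, 3, 6, 7] cursor@4
After 6 (prev): list=[24, 4, 8, 2, 3, 6, 7] cursor@24
After 7 (insert_after(28)): list=[24, 28, 4, 8, 2, 3, 6, 7] cursor@24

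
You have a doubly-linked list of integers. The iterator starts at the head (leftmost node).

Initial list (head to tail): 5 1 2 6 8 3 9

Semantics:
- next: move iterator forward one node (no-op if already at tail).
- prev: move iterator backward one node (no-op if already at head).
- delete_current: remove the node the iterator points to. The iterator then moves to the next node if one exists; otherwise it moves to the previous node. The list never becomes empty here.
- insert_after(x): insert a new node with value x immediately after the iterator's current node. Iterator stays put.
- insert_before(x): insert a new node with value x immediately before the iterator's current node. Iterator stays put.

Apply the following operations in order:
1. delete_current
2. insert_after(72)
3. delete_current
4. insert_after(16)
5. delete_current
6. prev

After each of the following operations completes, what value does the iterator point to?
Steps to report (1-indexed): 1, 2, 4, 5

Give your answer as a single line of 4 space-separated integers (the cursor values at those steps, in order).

After 1 (delete_current): list=[1, 2, 6, 8, 3, 9] cursor@1
After 2 (insert_after(72)): list=[1, 72, 2, 6, 8, 3, 9] cursor@1
After 3 (delete_current): list=[72, 2, 6, 8, 3, 9] cursor@72
After 4 (insert_after(16)): list=[72, 16, 2, 6, 8, 3, 9] cursor@72
After 5 (delete_current): list=[16, 2, 6, 8, 3, 9] cursor@16
After 6 (prev): list=[16, 2, 6, 8, 3, 9] cursor@16

Answer: 1 1 72 16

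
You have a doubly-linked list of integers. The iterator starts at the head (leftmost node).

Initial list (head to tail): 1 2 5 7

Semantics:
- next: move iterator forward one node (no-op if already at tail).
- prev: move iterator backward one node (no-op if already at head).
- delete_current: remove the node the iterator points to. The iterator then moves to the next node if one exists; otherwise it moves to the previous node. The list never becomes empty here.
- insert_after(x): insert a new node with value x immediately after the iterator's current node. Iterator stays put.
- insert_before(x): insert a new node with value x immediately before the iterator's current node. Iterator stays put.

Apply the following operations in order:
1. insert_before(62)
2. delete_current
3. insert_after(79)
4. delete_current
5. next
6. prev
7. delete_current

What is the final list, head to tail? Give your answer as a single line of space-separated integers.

After 1 (insert_before(62)): list=[62, 1, 2, 5, 7] cursor@1
After 2 (delete_current): list=[62, 2, 5, 7] cursor@2
After 3 (insert_after(79)): list=[62, 2, 79, 5, 7] cursor@2
After 4 (delete_current): list=[62, 79, 5, 7] cursor@79
After 5 (next): list=[62, 79, 5, 7] cursor@5
After 6 (prev): list=[62, 79, 5, 7] cursor@79
After 7 (delete_current): list=[62, 5, 7] cursor@5

Answer: 62 5 7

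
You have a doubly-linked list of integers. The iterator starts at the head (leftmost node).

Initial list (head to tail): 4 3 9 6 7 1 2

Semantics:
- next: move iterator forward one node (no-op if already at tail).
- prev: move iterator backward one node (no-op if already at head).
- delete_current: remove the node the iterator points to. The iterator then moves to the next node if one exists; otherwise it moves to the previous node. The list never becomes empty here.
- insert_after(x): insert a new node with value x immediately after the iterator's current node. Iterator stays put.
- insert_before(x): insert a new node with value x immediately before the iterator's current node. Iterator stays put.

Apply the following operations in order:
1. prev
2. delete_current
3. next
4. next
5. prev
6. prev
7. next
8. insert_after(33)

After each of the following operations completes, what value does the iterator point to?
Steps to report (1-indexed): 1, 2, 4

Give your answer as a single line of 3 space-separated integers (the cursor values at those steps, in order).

After 1 (prev): list=[4, 3, 9, 6, 7, 1, 2] cursor@4
After 2 (delete_current): list=[3, 9, 6, 7, 1, 2] cursor@3
After 3 (next): list=[3, 9, 6, 7, 1, 2] cursor@9
After 4 (next): list=[3, 9, 6, 7, 1, 2] cursor@6
After 5 (prev): list=[3, 9, 6, 7, 1, 2] cursor@9
After 6 (prev): list=[3, 9, 6, 7, 1, 2] cursor@3
After 7 (next): list=[3, 9, 6, 7, 1, 2] cursor@9
After 8 (insert_after(33)): list=[3, 9, 33, 6, 7, 1, 2] cursor@9

Answer: 4 3 6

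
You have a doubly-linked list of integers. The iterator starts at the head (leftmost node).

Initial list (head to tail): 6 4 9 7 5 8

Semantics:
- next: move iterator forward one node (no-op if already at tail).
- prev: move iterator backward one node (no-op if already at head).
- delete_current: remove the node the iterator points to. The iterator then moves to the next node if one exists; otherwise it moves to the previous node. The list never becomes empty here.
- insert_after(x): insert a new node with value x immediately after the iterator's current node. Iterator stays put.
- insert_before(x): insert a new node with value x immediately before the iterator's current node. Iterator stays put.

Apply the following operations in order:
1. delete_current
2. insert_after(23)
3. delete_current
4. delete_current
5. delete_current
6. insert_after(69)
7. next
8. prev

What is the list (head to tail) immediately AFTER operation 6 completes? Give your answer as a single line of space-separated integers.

Answer: 7 69 5 8

Derivation:
After 1 (delete_current): list=[4, 9, 7, 5, 8] cursor@4
After 2 (insert_after(23)): list=[4, 23, 9, 7, 5, 8] cursor@4
After 3 (delete_current): list=[23, 9, 7, 5, 8] cursor@23
After 4 (delete_current): list=[9, 7, 5, 8] cursor@9
After 5 (delete_current): list=[7, 5, 8] cursor@7
After 6 (insert_after(69)): list=[7, 69, 5, 8] cursor@7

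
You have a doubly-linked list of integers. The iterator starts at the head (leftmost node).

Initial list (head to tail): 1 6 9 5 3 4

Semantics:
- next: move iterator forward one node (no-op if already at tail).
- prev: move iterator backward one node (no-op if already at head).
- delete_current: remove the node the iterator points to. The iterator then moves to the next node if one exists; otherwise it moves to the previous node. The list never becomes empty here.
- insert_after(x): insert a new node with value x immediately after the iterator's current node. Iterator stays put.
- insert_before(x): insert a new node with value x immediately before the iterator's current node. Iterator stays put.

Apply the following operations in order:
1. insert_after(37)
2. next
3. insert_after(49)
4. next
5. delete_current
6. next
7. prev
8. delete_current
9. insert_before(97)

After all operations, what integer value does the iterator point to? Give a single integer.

After 1 (insert_after(37)): list=[1, 37, 6, 9, 5, 3, 4] cursor@1
After 2 (next): list=[1, 37, 6, 9, 5, 3, 4] cursor@37
After 3 (insert_after(49)): list=[1, 37, 49, 6, 9, 5, 3, 4] cursor@37
After 4 (next): list=[1, 37, 49, 6, 9, 5, 3, 4] cursor@49
After 5 (delete_current): list=[1, 37, 6, 9, 5, 3, 4] cursor@6
After 6 (next): list=[1, 37, 6, 9, 5, 3, 4] cursor@9
After 7 (prev): list=[1, 37, 6, 9, 5, 3, 4] cursor@6
After 8 (delete_current): list=[1, 37, 9, 5, 3, 4] cursor@9
After 9 (insert_before(97)): list=[1, 37, 97, 9, 5, 3, 4] cursor@9

Answer: 9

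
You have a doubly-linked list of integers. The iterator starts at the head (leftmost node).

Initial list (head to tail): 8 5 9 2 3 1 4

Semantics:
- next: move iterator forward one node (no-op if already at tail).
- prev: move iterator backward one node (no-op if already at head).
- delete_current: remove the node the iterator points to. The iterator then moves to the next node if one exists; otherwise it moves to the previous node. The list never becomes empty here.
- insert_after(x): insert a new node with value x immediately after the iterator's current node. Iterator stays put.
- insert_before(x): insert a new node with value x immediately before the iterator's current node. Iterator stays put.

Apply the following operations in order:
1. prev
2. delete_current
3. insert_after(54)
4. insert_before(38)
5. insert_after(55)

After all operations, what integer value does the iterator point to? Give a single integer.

Answer: 5

Derivation:
After 1 (prev): list=[8, 5, 9, 2, 3, 1, 4] cursor@8
After 2 (delete_current): list=[5, 9, 2, 3, 1, 4] cursor@5
After 3 (insert_after(54)): list=[5, 54, 9, 2, 3, 1, 4] cursor@5
After 4 (insert_before(38)): list=[38, 5, 54, 9, 2, 3, 1, 4] cursor@5
After 5 (insert_after(55)): list=[38, 5, 55, 54, 9, 2, 3, 1, 4] cursor@5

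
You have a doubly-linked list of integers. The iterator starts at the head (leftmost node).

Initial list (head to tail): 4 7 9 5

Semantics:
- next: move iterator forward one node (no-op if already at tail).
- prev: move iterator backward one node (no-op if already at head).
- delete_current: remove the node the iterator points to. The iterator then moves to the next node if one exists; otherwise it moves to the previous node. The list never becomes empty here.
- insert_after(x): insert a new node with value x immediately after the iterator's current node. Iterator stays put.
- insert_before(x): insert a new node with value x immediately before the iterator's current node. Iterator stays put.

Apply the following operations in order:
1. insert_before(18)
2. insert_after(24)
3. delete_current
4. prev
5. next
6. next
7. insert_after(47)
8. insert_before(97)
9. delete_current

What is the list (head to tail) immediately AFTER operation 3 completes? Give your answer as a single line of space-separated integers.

Answer: 18 24 7 9 5

Derivation:
After 1 (insert_before(18)): list=[18, 4, 7, 9, 5] cursor@4
After 2 (insert_after(24)): list=[18, 4, 24, 7, 9, 5] cursor@4
After 3 (delete_current): list=[18, 24, 7, 9, 5] cursor@24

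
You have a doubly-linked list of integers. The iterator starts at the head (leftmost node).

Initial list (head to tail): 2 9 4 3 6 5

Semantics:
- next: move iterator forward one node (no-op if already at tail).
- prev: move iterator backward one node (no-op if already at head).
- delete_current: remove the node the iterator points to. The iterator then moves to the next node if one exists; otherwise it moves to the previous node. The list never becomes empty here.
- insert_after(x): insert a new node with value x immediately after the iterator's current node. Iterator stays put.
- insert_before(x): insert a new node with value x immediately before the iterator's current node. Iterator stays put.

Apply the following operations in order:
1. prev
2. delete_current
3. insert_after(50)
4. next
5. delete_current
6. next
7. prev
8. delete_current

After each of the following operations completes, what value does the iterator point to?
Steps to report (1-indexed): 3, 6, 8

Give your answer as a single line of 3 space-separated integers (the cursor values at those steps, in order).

Answer: 9 3 3

Derivation:
After 1 (prev): list=[2, 9, 4, 3, 6, 5] cursor@2
After 2 (delete_current): list=[9, 4, 3, 6, 5] cursor@9
After 3 (insert_after(50)): list=[9, 50, 4, 3, 6, 5] cursor@9
After 4 (next): list=[9, 50, 4, 3, 6, 5] cursor@50
After 5 (delete_current): list=[9, 4, 3, 6, 5] cursor@4
After 6 (next): list=[9, 4, 3, 6, 5] cursor@3
After 7 (prev): list=[9, 4, 3, 6, 5] cursor@4
After 8 (delete_current): list=[9, 3, 6, 5] cursor@3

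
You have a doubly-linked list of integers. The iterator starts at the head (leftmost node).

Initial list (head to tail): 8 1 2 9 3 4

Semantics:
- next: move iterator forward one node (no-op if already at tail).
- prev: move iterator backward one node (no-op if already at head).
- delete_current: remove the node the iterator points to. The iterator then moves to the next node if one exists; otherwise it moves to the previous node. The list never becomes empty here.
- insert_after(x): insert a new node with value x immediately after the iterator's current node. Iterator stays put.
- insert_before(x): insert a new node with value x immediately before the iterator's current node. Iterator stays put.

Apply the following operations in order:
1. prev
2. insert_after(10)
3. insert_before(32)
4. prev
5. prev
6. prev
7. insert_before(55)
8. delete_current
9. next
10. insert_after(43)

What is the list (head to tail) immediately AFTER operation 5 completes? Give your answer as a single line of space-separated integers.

Answer: 32 8 10 1 2 9 3 4

Derivation:
After 1 (prev): list=[8, 1, 2, 9, 3, 4] cursor@8
After 2 (insert_after(10)): list=[8, 10, 1, 2, 9, 3, 4] cursor@8
After 3 (insert_before(32)): list=[32, 8, 10, 1, 2, 9, 3, 4] cursor@8
After 4 (prev): list=[32, 8, 10, 1, 2, 9, 3, 4] cursor@32
After 5 (prev): list=[32, 8, 10, 1, 2, 9, 3, 4] cursor@32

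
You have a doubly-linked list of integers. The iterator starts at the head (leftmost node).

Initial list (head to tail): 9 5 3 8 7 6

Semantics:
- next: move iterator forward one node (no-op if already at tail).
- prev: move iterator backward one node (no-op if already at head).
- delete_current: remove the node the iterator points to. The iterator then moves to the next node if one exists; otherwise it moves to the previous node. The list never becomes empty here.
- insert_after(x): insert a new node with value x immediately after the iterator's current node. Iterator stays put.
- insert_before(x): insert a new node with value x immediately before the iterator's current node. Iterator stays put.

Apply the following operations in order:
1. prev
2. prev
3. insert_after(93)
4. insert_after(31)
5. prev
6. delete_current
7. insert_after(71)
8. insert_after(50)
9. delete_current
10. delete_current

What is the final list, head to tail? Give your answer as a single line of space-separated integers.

Answer: 71 93 5 3 8 7 6

Derivation:
After 1 (prev): list=[9, 5, 3, 8, 7, 6] cursor@9
After 2 (prev): list=[9, 5, 3, 8, 7, 6] cursor@9
After 3 (insert_after(93)): list=[9, 93, 5, 3, 8, 7, 6] cursor@9
After 4 (insert_after(31)): list=[9, 31, 93, 5, 3, 8, 7, 6] cursor@9
After 5 (prev): list=[9, 31, 93, 5, 3, 8, 7, 6] cursor@9
After 6 (delete_current): list=[31, 93, 5, 3, 8, 7, 6] cursor@31
After 7 (insert_after(71)): list=[31, 71, 93, 5, 3, 8, 7, 6] cursor@31
After 8 (insert_after(50)): list=[31, 50, 71, 93, 5, 3, 8, 7, 6] cursor@31
After 9 (delete_current): list=[50, 71, 93, 5, 3, 8, 7, 6] cursor@50
After 10 (delete_current): list=[71, 93, 5, 3, 8, 7, 6] cursor@71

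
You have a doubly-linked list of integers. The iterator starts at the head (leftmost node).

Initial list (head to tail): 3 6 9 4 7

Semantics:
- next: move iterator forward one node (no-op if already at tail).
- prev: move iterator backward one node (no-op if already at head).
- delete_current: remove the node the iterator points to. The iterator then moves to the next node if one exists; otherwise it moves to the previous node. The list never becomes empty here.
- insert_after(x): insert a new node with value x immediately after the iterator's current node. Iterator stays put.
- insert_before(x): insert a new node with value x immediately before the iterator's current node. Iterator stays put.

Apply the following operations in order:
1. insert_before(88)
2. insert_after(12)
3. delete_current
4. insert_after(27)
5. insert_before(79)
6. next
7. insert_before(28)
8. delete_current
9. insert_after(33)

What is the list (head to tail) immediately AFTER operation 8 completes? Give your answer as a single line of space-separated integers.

After 1 (insert_before(88)): list=[88, 3, 6, 9, 4, 7] cursor@3
After 2 (insert_after(12)): list=[88, 3, 12, 6, 9, 4, 7] cursor@3
After 3 (delete_current): list=[88, 12, 6, 9, 4, 7] cursor@12
After 4 (insert_after(27)): list=[88, 12, 27, 6, 9, 4, 7] cursor@12
After 5 (insert_before(79)): list=[88, 79, 12, 27, 6, 9, 4, 7] cursor@12
After 6 (next): list=[88, 79, 12, 27, 6, 9, 4, 7] cursor@27
After 7 (insert_before(28)): list=[88, 79, 12, 28, 27, 6, 9, 4, 7] cursor@27
After 8 (delete_current): list=[88, 79, 12, 28, 6, 9, 4, 7] cursor@6

Answer: 88 79 12 28 6 9 4 7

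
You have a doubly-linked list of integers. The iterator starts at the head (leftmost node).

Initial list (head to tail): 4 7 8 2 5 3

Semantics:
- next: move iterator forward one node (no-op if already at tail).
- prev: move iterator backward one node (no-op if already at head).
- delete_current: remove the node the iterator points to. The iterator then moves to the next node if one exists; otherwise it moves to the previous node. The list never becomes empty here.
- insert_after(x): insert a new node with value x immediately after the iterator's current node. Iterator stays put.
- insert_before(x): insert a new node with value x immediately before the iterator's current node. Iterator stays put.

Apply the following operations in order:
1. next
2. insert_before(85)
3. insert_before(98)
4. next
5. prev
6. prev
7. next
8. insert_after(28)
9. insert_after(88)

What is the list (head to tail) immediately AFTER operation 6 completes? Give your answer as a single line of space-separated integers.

After 1 (next): list=[4, 7, 8, 2, 5, 3] cursor@7
After 2 (insert_before(85)): list=[4, 85, 7, 8, 2, 5, 3] cursor@7
After 3 (insert_before(98)): list=[4, 85, 98, 7, 8, 2, 5, 3] cursor@7
After 4 (next): list=[4, 85, 98, 7, 8, 2, 5, 3] cursor@8
After 5 (prev): list=[4, 85, 98, 7, 8, 2, 5, 3] cursor@7
After 6 (prev): list=[4, 85, 98, 7, 8, 2, 5, 3] cursor@98

Answer: 4 85 98 7 8 2 5 3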